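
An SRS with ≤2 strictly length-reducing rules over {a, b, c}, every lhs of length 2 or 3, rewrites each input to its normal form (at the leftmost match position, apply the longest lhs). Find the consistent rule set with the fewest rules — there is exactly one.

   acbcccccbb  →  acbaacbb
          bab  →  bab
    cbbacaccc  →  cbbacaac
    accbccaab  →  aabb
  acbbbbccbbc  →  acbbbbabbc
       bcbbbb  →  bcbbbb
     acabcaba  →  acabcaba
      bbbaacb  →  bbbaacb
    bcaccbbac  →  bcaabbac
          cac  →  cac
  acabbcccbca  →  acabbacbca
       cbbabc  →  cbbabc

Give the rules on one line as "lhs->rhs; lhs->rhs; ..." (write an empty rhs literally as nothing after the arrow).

aaa->; cc->a

  | acbcccccbb => acbacccbb => acbaacbb
  | bab
  | cbbacaccc => cbbacaac
  | accbccaab => aabccaab => aabaaab => aabb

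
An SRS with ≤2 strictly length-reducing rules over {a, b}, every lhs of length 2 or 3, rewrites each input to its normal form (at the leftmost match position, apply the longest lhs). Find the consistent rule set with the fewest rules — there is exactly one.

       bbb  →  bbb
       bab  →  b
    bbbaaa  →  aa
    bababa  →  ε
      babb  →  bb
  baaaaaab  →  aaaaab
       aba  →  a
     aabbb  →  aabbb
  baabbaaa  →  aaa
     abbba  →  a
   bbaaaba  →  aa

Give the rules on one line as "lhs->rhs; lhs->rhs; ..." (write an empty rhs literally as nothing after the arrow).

ba->; bba->ba

  | bbb
  | bab => b
  | bbbaaa => bbaaa => baaa => aa
  | bababa => baba => ba => ε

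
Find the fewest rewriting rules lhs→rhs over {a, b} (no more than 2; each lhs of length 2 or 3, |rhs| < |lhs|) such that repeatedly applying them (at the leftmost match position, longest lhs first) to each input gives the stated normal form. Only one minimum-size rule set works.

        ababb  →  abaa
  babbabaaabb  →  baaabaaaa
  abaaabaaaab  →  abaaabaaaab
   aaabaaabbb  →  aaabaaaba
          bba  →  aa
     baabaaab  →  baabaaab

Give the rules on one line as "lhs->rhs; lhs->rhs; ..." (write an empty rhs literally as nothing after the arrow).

bb->a; bbb->ba

  | ababb => abaa
  | babbabaaabb => baaabaaabb => baaabaaaa
  | abaaabaaaab
  | aaabaaabbb => aaabaaaba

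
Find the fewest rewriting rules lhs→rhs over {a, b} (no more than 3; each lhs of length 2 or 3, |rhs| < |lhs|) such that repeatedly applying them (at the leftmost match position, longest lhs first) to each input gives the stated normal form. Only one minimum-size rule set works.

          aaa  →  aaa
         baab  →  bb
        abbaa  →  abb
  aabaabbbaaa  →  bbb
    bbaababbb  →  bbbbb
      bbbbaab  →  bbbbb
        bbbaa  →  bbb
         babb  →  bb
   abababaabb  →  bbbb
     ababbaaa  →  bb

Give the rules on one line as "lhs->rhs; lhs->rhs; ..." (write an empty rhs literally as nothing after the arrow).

aba->b; ba->; baa->b

  | aaa
  | baab => bb
  | abbaa => abb
  | aabaabbbaaa => ababbbaaa => bbbbaaa => bbbba => bbb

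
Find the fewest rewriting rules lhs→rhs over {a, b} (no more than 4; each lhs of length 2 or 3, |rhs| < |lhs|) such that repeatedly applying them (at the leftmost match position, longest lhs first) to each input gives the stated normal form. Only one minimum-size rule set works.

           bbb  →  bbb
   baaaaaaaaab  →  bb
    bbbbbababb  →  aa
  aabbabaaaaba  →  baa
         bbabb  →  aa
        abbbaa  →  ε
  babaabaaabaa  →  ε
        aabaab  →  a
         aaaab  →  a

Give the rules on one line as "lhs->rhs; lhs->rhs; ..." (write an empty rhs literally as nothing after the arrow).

aaa->; ab->a; bba->aa

  | bbb
  | baaaaaaaaab => baaaaaab => baaab => bb
  | bbbbbababb => bbbaababb => baaababb => bbabb => aabb => aab => aa
  | aabbabaaaaba => aababaaaaba => aaabaaaaba => baaaaba => baba => baa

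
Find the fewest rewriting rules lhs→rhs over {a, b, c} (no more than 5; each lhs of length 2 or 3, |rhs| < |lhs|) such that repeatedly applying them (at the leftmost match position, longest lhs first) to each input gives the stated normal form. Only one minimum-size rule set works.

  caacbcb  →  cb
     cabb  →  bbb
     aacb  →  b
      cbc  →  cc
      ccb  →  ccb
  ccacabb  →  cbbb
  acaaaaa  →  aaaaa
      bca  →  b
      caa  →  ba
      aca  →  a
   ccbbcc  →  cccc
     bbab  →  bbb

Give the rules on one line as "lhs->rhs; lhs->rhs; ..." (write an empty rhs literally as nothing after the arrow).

  | caacbcb => bacbcb => bbcb => bcb => cb
  | cabb => bbb
  | aacb => ab => b
  | cbc => cc

ab->b; ac->; bc->c; ca->b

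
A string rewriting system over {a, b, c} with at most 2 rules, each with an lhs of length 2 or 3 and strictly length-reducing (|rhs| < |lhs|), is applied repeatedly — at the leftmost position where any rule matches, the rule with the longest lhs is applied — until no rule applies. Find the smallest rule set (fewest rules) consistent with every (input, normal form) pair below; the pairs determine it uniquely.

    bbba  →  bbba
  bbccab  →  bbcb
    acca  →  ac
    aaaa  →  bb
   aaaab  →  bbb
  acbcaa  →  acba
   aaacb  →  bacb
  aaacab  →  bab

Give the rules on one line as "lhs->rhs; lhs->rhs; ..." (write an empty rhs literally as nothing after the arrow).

aa->b; ca->

  | bbba
  | bbccab => bbcb
  | acca => ac
  | aaaa => baa => bb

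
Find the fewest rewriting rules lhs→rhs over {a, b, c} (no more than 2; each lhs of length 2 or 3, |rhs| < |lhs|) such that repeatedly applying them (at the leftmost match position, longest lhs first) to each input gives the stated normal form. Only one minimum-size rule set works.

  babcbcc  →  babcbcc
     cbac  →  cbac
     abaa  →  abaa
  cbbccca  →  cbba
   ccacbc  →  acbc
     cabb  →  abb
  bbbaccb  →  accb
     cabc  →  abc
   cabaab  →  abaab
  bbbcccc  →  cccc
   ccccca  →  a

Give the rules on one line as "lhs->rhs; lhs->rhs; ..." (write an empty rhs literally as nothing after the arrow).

bbb->; ca->a

  | babcbcc
  | cbac
  | abaa
  | cbbccca => cbbcca => cbbca => cbba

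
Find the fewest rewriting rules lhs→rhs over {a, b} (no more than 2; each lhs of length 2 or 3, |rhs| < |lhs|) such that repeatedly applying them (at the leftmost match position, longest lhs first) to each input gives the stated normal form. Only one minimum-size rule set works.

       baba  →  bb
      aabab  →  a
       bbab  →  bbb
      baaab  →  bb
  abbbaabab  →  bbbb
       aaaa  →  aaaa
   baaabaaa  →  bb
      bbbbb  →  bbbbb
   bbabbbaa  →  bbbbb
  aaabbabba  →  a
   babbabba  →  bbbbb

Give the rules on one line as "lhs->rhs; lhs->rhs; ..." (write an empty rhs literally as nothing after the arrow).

ab->; ba->b

  | baba => bba => bb
  | aabab => aab => a
  | bbab => bbb
  | baaab => baab => bab => bb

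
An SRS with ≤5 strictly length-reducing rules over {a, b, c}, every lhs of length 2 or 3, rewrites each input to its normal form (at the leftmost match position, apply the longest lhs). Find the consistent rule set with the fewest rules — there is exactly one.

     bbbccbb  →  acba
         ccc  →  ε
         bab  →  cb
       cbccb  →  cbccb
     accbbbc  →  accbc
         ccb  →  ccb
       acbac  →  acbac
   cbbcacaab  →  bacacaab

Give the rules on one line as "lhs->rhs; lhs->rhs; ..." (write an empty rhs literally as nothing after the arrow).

  | bbbccbb => accbb => acba
  | ccc => ε
  | bab => cb
  | cbccb

bab->cb; bbb->a; cbb->ba; ccc->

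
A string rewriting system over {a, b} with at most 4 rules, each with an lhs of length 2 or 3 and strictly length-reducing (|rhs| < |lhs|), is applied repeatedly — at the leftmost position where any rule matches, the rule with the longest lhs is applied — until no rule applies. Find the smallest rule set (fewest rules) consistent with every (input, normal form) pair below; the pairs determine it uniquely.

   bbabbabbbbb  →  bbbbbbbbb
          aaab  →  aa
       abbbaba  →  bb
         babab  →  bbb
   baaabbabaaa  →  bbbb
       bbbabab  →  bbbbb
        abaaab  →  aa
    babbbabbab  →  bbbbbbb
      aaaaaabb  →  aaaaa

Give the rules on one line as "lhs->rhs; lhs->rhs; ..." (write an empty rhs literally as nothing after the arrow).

  | bbabbabbbbb => bbbbabbbbb => bbbbbbbbb
  | aaab => aa
  | abbbaba => baba => bba => bb
  | babab => bbab => bbb

ab->; abb->; ba->b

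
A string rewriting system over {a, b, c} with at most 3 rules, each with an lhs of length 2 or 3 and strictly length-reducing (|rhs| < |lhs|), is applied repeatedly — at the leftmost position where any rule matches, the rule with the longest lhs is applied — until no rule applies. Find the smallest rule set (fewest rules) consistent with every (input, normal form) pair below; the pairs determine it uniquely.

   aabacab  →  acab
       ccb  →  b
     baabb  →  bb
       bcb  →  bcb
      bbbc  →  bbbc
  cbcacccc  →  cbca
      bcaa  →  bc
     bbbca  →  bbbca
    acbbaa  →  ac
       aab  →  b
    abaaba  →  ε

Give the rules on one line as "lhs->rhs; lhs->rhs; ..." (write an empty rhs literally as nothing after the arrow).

aa->; ba->a; cc->

  | aabacab => bacab => acab
  | ccb => b
  | baabb => aabb => bb
  | bcb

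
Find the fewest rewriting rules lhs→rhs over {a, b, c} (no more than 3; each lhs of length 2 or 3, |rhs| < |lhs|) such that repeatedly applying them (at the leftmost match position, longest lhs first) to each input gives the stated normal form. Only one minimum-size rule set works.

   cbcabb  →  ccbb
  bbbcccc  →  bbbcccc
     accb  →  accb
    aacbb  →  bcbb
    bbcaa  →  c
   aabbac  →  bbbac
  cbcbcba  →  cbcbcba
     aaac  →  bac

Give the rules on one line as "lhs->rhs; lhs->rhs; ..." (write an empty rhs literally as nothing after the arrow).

aa->b; bca->c

  | cbcabb => ccbb
  | bbbcccc
  | accb
  | aacbb => bcbb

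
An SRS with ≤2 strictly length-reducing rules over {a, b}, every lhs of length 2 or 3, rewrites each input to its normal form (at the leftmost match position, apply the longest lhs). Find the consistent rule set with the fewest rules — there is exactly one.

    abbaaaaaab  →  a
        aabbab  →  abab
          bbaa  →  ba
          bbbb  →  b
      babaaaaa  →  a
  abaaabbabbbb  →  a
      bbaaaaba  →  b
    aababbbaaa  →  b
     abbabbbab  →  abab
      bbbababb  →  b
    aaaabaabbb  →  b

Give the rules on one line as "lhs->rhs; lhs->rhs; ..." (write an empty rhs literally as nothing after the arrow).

aa->b; bb->a

  | abbaaaaaab => aaaaaaaab => baaaaaab => bbaaaab => aaaaab => baaab => bbab => aab => bb => a
  | aabbab => bbbab => abab
  | bbaa => aaa => ba
  | bbbb => abb => aa => b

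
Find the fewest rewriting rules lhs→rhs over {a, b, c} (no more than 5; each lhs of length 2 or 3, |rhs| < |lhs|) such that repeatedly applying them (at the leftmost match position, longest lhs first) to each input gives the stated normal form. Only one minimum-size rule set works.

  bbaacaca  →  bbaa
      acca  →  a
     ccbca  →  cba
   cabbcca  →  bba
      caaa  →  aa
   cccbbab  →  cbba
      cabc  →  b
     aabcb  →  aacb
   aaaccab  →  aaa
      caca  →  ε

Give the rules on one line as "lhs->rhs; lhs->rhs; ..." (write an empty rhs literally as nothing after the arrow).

  | bbaacaca => bbaaca => bbaa
  | acca => aca => a
  | ccbca => cbca => cba
  | cabbcca => bbcca => bbca => bba

ab->a; bc->b; ca->; cc->c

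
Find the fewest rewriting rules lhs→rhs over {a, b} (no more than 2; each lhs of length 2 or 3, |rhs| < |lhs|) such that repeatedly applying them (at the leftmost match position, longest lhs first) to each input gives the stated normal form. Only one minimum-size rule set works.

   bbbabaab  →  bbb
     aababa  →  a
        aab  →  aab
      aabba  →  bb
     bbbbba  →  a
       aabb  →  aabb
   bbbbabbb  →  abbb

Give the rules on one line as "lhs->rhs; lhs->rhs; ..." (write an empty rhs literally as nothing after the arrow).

aaa->bb; ba->a

  | bbbabaab => bbabaab => babaab => abaab => aaab => bbb
  | aababa => aaaba => bbba => bba => ba => a
  | aab
  | aabba => aaba => aaa => bb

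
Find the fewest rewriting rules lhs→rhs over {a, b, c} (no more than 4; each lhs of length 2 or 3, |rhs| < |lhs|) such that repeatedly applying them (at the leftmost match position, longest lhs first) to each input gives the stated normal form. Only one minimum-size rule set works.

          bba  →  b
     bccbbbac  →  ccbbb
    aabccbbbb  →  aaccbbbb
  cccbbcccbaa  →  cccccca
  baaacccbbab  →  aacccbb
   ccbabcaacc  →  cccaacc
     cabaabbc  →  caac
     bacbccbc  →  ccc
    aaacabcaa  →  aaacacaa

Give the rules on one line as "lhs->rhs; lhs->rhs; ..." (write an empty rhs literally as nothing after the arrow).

  | bba => b
  | bccbbbac => ccbbbac => ccbbb
  | aabccbbbb => aaccbbbb
  | cccbbcccbaa => cccbcccbaa => ccccccbaa => cccccca

ba->; bac->b; bc->c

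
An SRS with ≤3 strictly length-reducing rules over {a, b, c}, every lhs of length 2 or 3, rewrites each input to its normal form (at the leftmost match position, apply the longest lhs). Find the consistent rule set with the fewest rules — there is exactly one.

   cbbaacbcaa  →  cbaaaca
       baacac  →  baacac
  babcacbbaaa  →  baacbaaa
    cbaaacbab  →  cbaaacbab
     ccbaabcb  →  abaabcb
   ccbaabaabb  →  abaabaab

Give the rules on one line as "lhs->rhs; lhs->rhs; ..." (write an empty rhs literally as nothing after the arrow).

  | cbbaacbcaa => cbaacbcaa => cbaaccca => cbaaaca
  | baacac
  | babcacbbaaa => bacccbbaaa => baacbbaaa => baacbaaa
  | cbaaacbab

bb->b; bca->cc; cc->a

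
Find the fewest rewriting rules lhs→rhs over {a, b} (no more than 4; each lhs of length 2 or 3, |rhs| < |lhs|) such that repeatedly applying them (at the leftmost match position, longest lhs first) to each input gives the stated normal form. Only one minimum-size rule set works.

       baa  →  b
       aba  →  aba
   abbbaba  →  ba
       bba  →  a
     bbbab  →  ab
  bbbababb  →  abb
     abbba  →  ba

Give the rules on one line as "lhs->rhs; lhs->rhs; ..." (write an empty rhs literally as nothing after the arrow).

aa->; bab->b; bba->a; bbb->ab

  | baa => b
  | aba
  | abbbaba => aababa => baba => ba
  | bba => a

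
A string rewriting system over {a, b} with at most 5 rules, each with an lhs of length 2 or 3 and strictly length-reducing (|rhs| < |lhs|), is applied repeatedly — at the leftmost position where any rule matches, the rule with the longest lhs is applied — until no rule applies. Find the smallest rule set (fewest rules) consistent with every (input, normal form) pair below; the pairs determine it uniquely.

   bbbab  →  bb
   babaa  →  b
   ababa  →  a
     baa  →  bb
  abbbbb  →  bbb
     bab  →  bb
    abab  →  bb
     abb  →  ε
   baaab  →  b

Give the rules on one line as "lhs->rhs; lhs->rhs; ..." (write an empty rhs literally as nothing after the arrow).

  | bbbab => bab => bb
  | babaa => bbaa => aa => b
  | ababa => baba => bba => a
  | baa => bb

aa->b; ab->b; abb->; bba->a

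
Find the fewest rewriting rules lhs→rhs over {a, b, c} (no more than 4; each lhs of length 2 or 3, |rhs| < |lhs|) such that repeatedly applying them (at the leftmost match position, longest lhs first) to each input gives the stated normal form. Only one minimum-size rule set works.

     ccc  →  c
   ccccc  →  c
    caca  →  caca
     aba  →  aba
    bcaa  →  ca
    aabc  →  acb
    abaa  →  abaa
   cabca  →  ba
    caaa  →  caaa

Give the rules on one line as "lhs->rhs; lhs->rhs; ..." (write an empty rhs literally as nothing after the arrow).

  | ccc => c
  | ccccc => ccc => c
  | caca
  | aba

abc->cb; bca->c; cc->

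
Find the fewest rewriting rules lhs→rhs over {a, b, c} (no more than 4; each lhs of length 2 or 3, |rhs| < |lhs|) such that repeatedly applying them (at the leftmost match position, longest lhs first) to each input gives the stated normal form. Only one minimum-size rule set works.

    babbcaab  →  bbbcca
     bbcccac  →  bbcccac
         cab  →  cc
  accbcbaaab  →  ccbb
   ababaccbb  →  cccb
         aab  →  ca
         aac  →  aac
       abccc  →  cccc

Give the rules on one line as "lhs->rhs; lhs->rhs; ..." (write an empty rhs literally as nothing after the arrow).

  | babbcaab => bbbcaab => bbbcca
  | bbcccac
  | cab => cc
  | accbcbaaab => abcbaaab => ccbaaab => ccbaab => ccbab => ccbb

aab->ca; ab->c; acc->a; ba->b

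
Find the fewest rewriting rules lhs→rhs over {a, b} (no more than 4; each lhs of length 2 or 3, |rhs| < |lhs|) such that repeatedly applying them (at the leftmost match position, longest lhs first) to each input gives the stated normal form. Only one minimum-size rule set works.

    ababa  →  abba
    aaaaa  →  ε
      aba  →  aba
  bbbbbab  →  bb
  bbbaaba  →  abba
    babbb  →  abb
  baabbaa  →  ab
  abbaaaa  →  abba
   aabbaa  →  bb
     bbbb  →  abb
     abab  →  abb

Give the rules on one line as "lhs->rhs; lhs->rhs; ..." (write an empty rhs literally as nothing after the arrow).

aa->; aaa->; bab->bb; bbb->ab

  | ababa => abba
  | aaaaa => aa => ε
  | aba
  | bbbbbab => abbbab => aabab => bab => bb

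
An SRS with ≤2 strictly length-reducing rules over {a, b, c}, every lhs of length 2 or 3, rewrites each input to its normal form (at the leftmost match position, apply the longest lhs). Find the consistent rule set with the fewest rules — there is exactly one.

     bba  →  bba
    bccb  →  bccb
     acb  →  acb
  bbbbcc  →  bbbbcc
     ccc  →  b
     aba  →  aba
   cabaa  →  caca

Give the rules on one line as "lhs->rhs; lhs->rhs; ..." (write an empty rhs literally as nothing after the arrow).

  | bba
  | bccb
  | acb
  | bbbbcc

baa->ca; ccc->b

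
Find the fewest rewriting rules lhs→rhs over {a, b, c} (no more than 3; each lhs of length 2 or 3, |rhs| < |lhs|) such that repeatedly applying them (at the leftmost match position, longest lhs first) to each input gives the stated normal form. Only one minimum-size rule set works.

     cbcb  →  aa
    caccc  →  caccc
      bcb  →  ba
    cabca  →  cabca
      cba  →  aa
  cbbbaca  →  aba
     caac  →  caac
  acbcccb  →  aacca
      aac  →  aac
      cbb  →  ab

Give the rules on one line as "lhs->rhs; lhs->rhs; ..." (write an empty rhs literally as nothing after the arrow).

bac->; cb->a

  | cbcb => acb => aa
  | caccc
  | bcb => ba
  | cabca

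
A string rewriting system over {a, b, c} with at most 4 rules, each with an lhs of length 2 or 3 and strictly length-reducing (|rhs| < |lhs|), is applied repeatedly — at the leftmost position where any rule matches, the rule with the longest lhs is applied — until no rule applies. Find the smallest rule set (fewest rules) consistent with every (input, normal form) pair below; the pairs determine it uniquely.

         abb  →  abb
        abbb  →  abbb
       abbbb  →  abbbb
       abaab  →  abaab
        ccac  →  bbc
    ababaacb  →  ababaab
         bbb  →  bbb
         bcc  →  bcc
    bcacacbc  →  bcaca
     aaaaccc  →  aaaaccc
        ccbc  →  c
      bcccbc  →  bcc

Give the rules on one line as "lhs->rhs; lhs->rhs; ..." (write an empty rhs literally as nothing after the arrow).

cb->b; cbc->; cca->bb

  | abb
  | abbb
  | abbbb
  | abaab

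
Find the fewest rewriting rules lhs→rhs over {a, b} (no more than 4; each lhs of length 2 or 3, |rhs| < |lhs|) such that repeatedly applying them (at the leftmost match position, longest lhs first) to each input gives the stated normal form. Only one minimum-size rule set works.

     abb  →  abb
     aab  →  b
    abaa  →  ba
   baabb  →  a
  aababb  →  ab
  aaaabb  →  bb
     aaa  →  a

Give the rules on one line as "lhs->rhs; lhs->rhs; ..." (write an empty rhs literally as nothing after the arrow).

  | abb
  | aab => b
  | abaa => ba
  | baabb => bbb => a

aa->; aba->b; bab->a; bbb->a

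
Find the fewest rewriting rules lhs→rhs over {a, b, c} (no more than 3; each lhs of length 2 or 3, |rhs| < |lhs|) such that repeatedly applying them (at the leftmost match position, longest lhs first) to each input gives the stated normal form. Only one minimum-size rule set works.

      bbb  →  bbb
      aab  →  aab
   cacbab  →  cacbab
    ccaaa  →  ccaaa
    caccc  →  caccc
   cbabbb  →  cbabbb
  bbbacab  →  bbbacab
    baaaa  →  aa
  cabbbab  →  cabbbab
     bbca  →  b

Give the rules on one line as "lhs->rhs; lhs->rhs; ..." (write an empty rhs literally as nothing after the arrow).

  | bbb
  | aab
  | cacbab
  | ccaaa

baa->; bca->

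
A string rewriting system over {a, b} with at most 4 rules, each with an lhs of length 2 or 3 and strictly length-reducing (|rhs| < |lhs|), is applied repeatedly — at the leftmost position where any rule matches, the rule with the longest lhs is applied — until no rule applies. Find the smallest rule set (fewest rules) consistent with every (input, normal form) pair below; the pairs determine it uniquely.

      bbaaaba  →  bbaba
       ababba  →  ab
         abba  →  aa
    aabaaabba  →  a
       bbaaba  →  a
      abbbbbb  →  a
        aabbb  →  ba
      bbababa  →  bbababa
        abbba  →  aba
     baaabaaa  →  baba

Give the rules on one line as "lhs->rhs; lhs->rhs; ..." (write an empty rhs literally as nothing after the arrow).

aab->ba; abb->a; baa->b; bbb->

  | bbaaaba => bbaba
  | ababba => abaa => ab
  | abba => aa
  | aabaaabba => baaaabba => baabba => bbba => a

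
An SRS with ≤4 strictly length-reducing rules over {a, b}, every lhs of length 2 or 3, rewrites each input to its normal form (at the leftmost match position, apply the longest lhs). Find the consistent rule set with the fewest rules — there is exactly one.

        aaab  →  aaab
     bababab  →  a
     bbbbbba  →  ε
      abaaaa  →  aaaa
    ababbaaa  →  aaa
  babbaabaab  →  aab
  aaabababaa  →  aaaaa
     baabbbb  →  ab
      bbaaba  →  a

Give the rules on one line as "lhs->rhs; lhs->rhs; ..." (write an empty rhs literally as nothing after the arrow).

  | aaab
  | bababab => abab => a
  | bbbbbba => bbbbba => bbbba => bbba => bba => ba => ε
  | abaaaa => aaaa

ba->; bab->; bb->b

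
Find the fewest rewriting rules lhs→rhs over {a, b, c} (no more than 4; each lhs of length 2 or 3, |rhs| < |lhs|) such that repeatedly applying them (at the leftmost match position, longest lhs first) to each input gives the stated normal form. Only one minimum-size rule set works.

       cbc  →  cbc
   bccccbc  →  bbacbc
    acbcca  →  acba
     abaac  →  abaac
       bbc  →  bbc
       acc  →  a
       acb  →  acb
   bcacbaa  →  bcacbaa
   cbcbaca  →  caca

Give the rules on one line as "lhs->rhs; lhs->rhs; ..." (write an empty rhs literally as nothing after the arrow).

  | cbc
  | bccccbc => bbacbc
  | acbcca => acba
  | abaac

bcb->; cc->; ccc->ba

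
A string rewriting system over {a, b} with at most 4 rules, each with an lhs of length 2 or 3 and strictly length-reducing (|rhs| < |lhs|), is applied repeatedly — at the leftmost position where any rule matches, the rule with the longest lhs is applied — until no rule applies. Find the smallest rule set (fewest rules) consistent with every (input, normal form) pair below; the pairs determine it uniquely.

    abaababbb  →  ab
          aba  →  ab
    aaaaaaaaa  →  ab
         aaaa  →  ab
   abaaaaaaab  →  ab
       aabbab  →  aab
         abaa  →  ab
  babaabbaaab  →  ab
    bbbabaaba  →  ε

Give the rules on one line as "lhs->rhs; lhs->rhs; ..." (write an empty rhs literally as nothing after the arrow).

aaa->ab; ba->b; bb->b; bba->

  | abaababbb => abababbb => abbabbb => abbb => abb => ab
  | aba => ab
  | aaaaaaaaa => abaaaaaa => abaaaaa => abaaaa => abaaa => abaa => aba => ab
  | aaaa => aba => ab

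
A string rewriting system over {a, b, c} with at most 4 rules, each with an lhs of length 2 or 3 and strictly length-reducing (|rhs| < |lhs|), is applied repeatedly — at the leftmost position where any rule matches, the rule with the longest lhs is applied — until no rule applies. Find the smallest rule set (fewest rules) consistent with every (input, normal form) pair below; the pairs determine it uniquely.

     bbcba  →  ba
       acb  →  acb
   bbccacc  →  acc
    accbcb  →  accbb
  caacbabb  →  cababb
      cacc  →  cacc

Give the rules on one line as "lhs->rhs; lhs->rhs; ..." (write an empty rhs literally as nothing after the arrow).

  | bbcba => bbba => ba
  | acb
  | bbccacc => bbcacc => bbacc => acc
  | accbcb => accbb

aac->a; bba->a; bc->b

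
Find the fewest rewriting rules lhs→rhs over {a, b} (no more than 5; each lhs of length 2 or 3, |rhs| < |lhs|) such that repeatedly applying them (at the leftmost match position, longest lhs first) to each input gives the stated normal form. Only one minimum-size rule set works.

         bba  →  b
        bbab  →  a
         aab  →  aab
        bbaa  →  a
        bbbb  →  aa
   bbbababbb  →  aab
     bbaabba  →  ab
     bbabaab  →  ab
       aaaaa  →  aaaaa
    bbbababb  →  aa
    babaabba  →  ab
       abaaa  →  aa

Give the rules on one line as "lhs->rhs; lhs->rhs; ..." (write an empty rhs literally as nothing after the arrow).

  | bba => b
  | bbab => bb => a
  | aab
  | bbaa => ba => a

aba->; ba->a; bb->a; bba->b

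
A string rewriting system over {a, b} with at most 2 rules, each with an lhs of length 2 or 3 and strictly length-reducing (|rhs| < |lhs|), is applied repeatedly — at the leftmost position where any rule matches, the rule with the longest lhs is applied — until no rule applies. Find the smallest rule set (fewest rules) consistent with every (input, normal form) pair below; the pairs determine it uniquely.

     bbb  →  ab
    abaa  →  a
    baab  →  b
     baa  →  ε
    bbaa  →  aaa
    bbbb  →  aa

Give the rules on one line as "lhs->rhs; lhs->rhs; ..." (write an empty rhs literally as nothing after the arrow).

baa->; bb->a

  | bbb => ab
  | abaa => a
  | baab => b
  | baa => ε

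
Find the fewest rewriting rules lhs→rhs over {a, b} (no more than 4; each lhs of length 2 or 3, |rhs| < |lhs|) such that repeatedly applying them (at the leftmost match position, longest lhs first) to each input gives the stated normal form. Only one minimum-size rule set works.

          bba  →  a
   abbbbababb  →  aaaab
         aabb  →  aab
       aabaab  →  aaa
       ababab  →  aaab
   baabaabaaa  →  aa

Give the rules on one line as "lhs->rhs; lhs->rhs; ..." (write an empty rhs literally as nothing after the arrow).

ba->a; baa->bb; bb->b; bbb->ba

  | bba => ba => a
  | abbbbababb => ababababb => aabababb => aaababb => aaaabb => aaaab
  | aabb => aab
  | aabaab => aabbb => aaba => aaa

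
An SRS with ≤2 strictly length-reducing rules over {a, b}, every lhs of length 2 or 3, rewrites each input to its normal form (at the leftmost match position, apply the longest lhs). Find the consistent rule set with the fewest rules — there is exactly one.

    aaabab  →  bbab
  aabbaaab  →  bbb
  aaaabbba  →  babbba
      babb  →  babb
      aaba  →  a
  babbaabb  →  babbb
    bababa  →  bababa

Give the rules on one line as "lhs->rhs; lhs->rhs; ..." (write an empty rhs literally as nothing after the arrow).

aaa->b; aab->

  | aaabab => bbab
  | aabbaaab => baaab => bbb
  | aaaabbba => babbba
  | babb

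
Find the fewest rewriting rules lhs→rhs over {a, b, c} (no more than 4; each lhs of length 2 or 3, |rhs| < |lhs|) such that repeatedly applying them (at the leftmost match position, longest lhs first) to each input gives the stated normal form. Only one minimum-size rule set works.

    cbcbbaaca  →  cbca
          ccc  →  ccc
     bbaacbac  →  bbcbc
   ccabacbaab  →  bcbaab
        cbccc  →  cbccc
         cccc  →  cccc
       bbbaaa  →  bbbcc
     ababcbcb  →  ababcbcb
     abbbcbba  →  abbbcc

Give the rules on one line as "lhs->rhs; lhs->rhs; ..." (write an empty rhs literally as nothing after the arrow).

  | cbcbbaaca => cbaaaaca => cbccaca => cbca
  | ccc
  | bbaacbac => bbacbac => bbcbac => bbcbc
  | ccabacbaab => bacbaab => bcbaab

aaa->cc; ac->c; cbb->aa; cca->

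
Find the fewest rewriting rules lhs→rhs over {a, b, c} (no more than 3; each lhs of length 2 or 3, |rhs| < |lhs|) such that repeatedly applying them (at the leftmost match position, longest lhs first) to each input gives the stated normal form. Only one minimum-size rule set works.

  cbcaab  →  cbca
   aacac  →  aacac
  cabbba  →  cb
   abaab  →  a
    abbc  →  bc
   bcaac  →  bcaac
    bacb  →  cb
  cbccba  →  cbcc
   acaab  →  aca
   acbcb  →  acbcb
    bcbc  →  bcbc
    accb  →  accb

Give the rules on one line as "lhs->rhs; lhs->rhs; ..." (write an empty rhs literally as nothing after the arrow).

  | cbcaab => cbca
  | aacac
  | cabbba => cbba => cb
  | abaab => aab => a

ab->; ba->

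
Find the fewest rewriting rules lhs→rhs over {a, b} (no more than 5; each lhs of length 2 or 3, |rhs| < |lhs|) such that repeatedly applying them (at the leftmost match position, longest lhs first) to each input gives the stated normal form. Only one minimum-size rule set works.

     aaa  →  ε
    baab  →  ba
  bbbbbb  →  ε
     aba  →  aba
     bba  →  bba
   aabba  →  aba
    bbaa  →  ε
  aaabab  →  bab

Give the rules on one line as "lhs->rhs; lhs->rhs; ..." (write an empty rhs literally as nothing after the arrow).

aa->b; aaa->; aab->a; bbb->

  | aaa => ε
  | baab => ba
  | bbbbbb => bbb => ε
  | aba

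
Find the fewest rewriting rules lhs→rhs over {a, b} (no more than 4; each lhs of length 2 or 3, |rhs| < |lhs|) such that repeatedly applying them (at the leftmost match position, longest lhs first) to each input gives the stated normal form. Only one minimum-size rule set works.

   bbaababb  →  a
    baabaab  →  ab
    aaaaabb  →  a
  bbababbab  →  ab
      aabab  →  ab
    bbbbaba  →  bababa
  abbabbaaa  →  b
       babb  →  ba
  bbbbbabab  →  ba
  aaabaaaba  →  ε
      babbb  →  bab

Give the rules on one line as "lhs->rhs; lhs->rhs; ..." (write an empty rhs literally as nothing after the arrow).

  | bbaababb => aababb => bbabb => abb => a
  | baabaab => bbbaab => baaab => bbab => ab
  | aaaaabb => baaabb => bbabb => abb => a
  | bbababbab => ababbab => abaab => abbb => ab

aa->b; abb->a; bb->; bbb->ba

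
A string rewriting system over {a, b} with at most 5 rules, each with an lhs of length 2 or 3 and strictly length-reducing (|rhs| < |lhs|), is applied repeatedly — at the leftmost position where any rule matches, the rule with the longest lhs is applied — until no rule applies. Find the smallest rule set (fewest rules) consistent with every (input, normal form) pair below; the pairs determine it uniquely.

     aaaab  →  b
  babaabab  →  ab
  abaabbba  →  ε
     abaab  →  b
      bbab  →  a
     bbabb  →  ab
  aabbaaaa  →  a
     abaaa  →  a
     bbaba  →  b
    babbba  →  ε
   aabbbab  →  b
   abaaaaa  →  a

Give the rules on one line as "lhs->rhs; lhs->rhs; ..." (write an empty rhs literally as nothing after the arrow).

  | aaaab => aab => b
  | babaabab => baabab => abab => ab
  | abaabbba => aabbba => bbba => ba => ε
  | abaab => aab => b

aa->; ba->; bb->; bba->ab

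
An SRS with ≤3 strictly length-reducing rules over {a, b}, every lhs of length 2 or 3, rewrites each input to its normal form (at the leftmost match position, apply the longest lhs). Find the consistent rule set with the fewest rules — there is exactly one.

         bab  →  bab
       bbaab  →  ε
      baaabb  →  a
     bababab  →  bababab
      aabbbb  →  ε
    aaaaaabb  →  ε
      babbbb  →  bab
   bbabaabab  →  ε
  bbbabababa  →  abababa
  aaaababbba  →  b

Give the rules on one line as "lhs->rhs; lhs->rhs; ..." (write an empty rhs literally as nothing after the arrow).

aa->b; bb->; bbb->

  | bab
  | bbaab => aab => bb => ε
  | baaabb => bbabb => abb => a
  | bababab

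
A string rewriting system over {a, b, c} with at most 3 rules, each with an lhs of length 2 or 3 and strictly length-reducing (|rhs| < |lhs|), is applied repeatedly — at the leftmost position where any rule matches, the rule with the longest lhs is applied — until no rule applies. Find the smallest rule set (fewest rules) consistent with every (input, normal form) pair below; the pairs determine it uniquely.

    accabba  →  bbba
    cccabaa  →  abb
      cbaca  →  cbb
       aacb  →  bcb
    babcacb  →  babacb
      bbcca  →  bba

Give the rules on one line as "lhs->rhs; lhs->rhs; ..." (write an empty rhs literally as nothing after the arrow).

  | accabba => acabba => aabba => bbba
  | cccabaa => ccabaa => cabaa => abaa => abb
  | cbaca => cbaa => cbb
  | aacb => bcb

aa->b; ca->a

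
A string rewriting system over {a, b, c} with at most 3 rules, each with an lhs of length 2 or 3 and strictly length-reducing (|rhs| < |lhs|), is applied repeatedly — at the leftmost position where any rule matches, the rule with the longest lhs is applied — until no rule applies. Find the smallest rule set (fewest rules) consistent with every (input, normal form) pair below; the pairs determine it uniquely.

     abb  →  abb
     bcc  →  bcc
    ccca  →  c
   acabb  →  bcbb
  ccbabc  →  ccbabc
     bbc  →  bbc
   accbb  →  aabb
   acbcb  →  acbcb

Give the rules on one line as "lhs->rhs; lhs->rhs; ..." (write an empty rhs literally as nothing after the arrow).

  | abb
  | bcc
  | ccca => c
  | acabb => bcbb

aca->bc; acc->aa; cca->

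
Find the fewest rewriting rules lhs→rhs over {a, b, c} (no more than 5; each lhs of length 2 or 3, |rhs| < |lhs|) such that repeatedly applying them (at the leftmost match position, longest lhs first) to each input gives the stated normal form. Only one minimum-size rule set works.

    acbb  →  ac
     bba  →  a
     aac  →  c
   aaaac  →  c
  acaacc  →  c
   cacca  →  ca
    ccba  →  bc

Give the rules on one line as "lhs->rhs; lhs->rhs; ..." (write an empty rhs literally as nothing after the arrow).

aa->; aba->bc; bb->; cc->a

  | acbb => ac
  | bba => a
  | aac => c
  | aaaac => aac => c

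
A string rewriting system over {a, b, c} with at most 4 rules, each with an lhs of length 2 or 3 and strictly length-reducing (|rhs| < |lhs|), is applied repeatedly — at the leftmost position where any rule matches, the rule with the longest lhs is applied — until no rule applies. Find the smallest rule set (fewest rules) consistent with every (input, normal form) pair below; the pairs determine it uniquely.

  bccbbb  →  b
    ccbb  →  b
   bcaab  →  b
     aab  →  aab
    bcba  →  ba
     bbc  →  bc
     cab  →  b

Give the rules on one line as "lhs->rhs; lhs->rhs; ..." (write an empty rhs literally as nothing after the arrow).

bb->b; ca->c; cb->b

  | bccbbb => bcbbb => bbbb => bbb => bb => b
  | ccbb => cbb => bb => b
  | bcaab => bcab => bcb => bb => b
  | aab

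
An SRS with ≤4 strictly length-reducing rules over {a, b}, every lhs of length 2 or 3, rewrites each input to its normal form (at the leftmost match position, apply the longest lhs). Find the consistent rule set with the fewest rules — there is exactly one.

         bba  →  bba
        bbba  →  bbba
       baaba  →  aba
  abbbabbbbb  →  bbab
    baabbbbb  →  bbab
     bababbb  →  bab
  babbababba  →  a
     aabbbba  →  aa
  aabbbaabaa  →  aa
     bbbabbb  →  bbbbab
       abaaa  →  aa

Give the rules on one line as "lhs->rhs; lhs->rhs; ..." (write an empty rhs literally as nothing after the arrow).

aaa->aa; abb->ba; baa->a

  | bba
  | bbba
  | baaba => aba
  | abbbabbbbb => bababbbbb => babbabbb => bbaabbb => babbb => bbab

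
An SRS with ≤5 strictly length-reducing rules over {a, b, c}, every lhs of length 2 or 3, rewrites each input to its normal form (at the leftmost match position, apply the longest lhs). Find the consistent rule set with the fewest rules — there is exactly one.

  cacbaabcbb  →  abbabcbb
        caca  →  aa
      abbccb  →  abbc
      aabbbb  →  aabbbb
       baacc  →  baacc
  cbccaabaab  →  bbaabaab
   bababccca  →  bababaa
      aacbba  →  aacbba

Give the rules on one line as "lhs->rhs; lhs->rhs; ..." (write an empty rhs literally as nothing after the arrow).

ca->a; cba->bb; cca->aa; ccb->c

  | cacbaabcbb => acbaabcbb => abbabcbb
  | caca => aca => aa
  | abbccb => abbc
  | aabbbb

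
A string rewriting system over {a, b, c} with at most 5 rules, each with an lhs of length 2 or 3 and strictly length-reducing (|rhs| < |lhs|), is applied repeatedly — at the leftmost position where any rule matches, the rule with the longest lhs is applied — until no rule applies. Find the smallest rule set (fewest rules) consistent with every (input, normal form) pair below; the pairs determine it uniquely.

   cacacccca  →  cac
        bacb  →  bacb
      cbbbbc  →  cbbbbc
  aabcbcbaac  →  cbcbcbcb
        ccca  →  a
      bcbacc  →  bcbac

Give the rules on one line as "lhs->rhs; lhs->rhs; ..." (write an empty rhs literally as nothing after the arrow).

aa->c; aac->cb; cc->c; cca->a

  | cacacccca => cacaccca => cacacca => cacaa => cacc => cac
  | bacb
  | cbbbbc
  | aabcbcbaac => cbcbcbaac => cbcbcbcb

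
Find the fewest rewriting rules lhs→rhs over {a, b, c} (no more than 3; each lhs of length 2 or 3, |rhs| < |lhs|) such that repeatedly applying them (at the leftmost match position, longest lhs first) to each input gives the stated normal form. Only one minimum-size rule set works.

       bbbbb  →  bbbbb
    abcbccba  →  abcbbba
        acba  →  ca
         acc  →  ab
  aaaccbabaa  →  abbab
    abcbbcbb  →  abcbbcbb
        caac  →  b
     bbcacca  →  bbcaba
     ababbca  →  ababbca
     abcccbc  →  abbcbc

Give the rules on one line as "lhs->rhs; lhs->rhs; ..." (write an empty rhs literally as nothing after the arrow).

  | bbbbb
  | abcbccba => abcbbba
  | acba => ca
  | acc => ab

aa->; acb->c; cc->b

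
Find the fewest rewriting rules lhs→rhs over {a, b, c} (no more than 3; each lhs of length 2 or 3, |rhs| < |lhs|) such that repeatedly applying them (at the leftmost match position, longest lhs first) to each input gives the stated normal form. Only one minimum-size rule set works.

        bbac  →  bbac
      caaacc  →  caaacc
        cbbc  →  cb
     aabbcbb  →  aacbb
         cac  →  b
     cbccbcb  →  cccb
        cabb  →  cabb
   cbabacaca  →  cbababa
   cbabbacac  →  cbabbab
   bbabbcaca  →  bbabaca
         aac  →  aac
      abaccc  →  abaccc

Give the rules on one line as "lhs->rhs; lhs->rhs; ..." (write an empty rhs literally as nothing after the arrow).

  | bbac
  | caaacc
  | cbbc => cb
  | aabbcbb => aabcbb => aacbb

bc->; bcb->cb; cac->b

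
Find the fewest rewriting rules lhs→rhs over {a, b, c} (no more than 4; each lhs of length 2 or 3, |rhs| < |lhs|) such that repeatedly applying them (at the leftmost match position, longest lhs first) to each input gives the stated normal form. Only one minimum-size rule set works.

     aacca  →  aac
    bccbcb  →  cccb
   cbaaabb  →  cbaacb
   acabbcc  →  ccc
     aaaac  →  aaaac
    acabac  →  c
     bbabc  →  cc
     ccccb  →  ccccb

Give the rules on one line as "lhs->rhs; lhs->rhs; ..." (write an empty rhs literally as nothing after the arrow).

ab->c; bc->c; ca->

  | aacca => aac
  | bccbcb => ccbcb => cccb
  | cbaaabb => cbaacb
  | acabbcc => abbcc => cbcc => ccc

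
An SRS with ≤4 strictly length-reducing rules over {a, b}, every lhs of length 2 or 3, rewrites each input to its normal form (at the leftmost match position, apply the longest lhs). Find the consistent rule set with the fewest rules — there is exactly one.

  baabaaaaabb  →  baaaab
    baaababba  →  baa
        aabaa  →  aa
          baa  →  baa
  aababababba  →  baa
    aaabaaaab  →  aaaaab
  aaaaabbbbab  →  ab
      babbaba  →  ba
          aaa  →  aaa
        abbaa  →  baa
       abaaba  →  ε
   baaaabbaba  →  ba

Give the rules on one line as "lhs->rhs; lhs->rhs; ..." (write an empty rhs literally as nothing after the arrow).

aba->; abb->b; bab->ba

  | baabaaaaabb => baaaaabb => baaaab
  | baaababba => baabba => baba => baa
  | aabaa => aa
  | baa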